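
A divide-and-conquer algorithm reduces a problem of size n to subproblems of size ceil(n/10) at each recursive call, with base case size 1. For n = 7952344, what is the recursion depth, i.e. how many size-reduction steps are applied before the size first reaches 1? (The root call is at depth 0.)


Each step divides the size by 10 (rounding up); after k steps the size is ceil(n/10^k), which equals 1 exactly when 10^k >= n.
So the depth is the smallest k with 10^k >= 7952344, i.e. ceil(log_10(7952344)).
10^6 = 1000000 < 7952344 <= 10000000 = 10^7
Recursion depth = 7


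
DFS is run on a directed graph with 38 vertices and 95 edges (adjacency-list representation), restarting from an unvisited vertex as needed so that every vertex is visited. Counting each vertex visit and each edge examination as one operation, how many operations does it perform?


A full DFS traversal processes each vertex exactly once (push/pop on stack).
Each directed edge is examined once.
V = 38, E = 95
V + E = 133


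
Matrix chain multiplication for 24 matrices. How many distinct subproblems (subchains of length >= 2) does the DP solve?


Subproblems are indexed by (i, j) where i < j.
Number of such pairs = n*(n-1)/2
= 24 * 23 / 2
= 276


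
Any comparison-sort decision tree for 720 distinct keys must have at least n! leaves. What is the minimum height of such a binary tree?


A binary decision tree of height h has at most 2^h leaves and needs at least n! of them, so h >= ceil(log2(n!)).
720! is far too large to multiply out, so use Stirling's series:
  ln(n!) ~ n ln n - n + (1/2) ln(2 pi n) + 1/(12n)  (error below 1/(360 n^3), negligible here)
  ln(720) = 6.5792512
  n ln n = 720 * 6.5792512 = 4737.0609
  (1/2) ln(2 pi * 720) = (1/2) ln(4523.8934) = 4.2086
  1/(12*720) = 0.0001
  ln(720!) ~ 4737.0609 - 720 + 4.2086 + 0.0001 = 4021.2696
Convert to base 2: log2(720!) = 4021.2696 / ln 2 = 4021.2696 / 0.69314718 = 5801.4657
ceil(5801.4657) = 5802


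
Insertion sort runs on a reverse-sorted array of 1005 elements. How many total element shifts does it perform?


Sum of shifts = 1 + 2 + 3 + ... + 1004
= 1005 * 1004 / 2
= 1009020 / 2
= 504510


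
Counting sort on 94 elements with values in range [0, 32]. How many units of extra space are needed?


Output array size: 94 (to store sorted result)
Count array size: 33 (one slot per possible value, range 0 to 32)
Total extra space = 94 + 33 = 127


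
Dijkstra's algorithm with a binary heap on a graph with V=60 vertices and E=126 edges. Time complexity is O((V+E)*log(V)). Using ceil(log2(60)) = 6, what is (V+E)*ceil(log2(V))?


Dijkstra with a binary heap: each vertex is extracted once, each edge may relax once.
Each heap operation costs O(log V).
V + E = 60 + 126 = 186
ceil(log2(60)) = 6 (since 2^5 = 32 < 60 <= 64 = 2^6)
Total heap work = (V+E) * ceil(log2(V)) = 186 * 6 = 1116


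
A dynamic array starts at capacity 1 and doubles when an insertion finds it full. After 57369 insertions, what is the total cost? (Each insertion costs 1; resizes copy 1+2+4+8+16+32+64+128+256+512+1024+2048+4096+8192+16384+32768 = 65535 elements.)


Insertion cost: 57369 (one per element)
Resizes occur just before inserting elements 2, 3, 5, 9, ...
Elements copied at each resize: 1 + 2 + 4 + 8 + 16 + 32 + 64 + 128 + 256 + 512 + 1024 + 2048 + 4096 + 8192 + 16384 + 32768
Sum of copies = 65535 (geometric series: 2^k - 1)
Total = 57369 + 65535 = 122904


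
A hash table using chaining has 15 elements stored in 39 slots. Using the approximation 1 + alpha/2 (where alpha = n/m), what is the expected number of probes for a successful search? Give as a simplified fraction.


Load factor alpha = n/m = 15/39
Expected probes = 1 + alpha/2 = 1 + 15/(2*39)
= 1 + 15/78
= 78/78 + 15/78
= 93/78
Simplify: 31/26


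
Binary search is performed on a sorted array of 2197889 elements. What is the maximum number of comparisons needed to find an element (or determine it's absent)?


Binary search halves the search space each comparison:
  Step 1: search space = 2197889 -> 1098944
  Step 2: search space = 1098944 -> 549472
  Step 3: search space = 549472 -> 274736
  Step 4: search space = 274736 -> 137368
  Step 5: search space = 137368 -> 68684
  Step 6: search space = 68684 -> 34342
  Step 7: search space = 34342 -> 17171
  Step 8: search space = 17171 -> 8585
  Step 9: search space = 8585 -> 4292
  Step 10: search space = 4292 -> 2146
  Step 11: search space = 2146 -> 1073
  Step 12: search space = 1073 -> 536
  Step 13: search space = 536 -> 268
  Step 14: search space = 268 -> 134
  Step 15: search space = 134 -> 67
  Step 16: search space = 67 -> 33
  Step 17: search space = 33 -> 16
  Step 18: search space = 16 -> 8
  Step 19: search space = 8 -> 4
  Step 20: search space = 4 -> 2
  Step 21: search space = 2 -> 1
  Step 22: search space = 1 (final check)
Maximum comparisons = floor(log2(2197889)) + 1 = 21 + 1 = 22


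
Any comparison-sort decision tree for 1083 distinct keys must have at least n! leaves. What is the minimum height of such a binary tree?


A binary decision tree of height h has at most 2^h leaves and needs at least n! of them, so h >= ceil(log2(n!)).
1083! is far too large to multiply out, so use Stirling's series:
  ln(n!) ~ n ln n - n + (1/2) ln(2 pi n) + 1/(12n)  (error below 1/(360 n^3), negligible here)
  ln(1083) = 6.9874902
  n ln n = 1083 * 6.9874902 = 7567.4519
  (1/2) ln(2 pi * 1083) = (1/2) ln(6804.6897) = 4.4127
  1/(12*1083) = 0.0001
  ln(1083!) ~ 7567.4519 - 1083 + 4.4127 + 0.0001 = 6488.8647
Convert to base 2: log2(1083!) = 6488.8647 / ln 2 = 6488.8647 / 0.69314718 = 9361.4529
ceil(9361.4529) = 9362


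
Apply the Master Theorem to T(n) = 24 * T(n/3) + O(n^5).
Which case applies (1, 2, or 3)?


The Master Theorem: T(n) = a*T(n/b) + O(n^c)
  a = 24, b = 3, c = 5
log_b(a) = log_3(24) ~ 2.893
Compare b^c with a: 3^5 = 243 > 24, so c > log_b(a).
Since c > log_b(a), Case 3 applies.
T(n) = O(n^5)
Master Theorem case = 3


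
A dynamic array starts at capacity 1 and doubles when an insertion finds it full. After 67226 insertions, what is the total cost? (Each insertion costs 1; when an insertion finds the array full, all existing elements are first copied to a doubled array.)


Insertion cost: 67226 (one per element)
Resizes occur just before inserting elements 2, 3, 5, 9, ...
Elements copied at each resize: 1 + 2 + 4 + 8 + 16 + 32 + 64 + 128 + 256 + 512 + 1024 + 2048 + 4096 + 8192 + 16384 + 32768 + 65536
Sum of copies = 131071 (geometric series: 2^k - 1)
Total = 67226 + 131071 = 198297


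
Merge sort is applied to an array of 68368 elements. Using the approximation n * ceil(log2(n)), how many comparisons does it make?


Merge sort divides the array into halves recursively.
Number of levels = ceil(log2(68368)) = 17
At each level, approximately n = 68368 comparisons are needed for merging.
Total comparisons ~ n * ceil(log2(n)) = 68368 * 17 = 1162256


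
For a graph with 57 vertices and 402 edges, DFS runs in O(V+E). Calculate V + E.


A full DFS traversal visits each vertex once and examines each edge once.
V = 57
E = 402
Sum = 57 + 402 = 459


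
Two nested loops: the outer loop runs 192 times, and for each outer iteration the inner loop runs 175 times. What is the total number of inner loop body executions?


Outer loop: 192 iterations
Inner loop: 175 iterations per outer iteration
Total = 192 * 175 = 33600


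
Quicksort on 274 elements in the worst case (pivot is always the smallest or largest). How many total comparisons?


In the worst case, each partition step picks the worst pivot:
  Partition 1: 273 comparisons (n-1 elements to compare)
  Partition 2: 272 comparisons
  Partition 3: 271 comparisons
  Partition 4: 270 comparisons
  Partition 5: 269 comparisons
  ...
  Last partition: 0 comparisons
Total = (n-1) + (n-2) + ... + 1 + 0 = n*(n-1)/2
= 274*273/2 = 37401


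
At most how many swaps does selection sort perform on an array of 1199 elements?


Each of the 1198 passes places one element in its final position.
Pass 1: swap minimum into position 0
Pass 2: swap minimum of remaining into position 1
...
Pass 1198: last two elements, one swap
Maximum swaps = 1199 - 1 = 1198


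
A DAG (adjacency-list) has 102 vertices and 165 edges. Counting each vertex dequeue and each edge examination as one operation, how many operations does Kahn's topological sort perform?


V = 102 (vertex processing)
E = 165 (edge processing)
V + E = 102 + 165 = 267


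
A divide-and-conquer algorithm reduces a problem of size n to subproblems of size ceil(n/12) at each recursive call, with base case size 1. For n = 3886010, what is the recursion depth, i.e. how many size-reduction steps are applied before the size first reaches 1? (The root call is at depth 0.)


Each step divides the size by 12 (rounding up); after k steps the size is ceil(n/12^k), which equals 1 exactly when 12^k >= n.
So the depth is the smallest k with 12^k >= 3886010, i.e. ceil(log_12(3886010)).
12^6 = 2985984 < 3886010 <= 35831808 = 12^7
Recursion depth = 7


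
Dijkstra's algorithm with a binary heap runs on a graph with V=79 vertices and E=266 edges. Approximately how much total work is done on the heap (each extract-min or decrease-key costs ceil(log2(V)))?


Dijkstra with a binary heap: each vertex is extracted once, each edge may relax once.
Each heap operation costs O(log V).
V + E = 79 + 266 = 345
ceil(log2(79)) = 7 (since 2^6 = 64 < 79 <= 128 = 2^7)
Total heap work = (V+E) * ceil(log2(V)) = 345 * 7 = 2415


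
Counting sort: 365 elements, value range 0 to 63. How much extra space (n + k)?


n = 365 (output array)
k = 64 (count array for 64 distinct values)
Extra space = 365 + 64 = 429


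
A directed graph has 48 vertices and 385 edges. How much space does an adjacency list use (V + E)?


Adjacency list: one list head per vertex + one entry per edge
Vertex heads: 48
Edge entries: 385
Total = 48 + 385 = 433


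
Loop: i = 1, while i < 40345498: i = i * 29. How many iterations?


i multiplies by 29 each step:
i = 1 -> 29 -> 841 -> 24389 -> 707281 -> 20511149 -> 594823321 (stop)
Iterations = ceil(log_29(40345498)) = 6


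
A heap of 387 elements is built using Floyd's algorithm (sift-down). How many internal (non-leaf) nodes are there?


Leaf nodes occupy roughly half the array.
Sift-down is called for each internal node, starting from the last one.
Internal nodes = floor(n/2) = floor(387/2) = 193


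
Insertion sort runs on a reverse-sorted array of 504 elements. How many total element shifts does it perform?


Sum of shifts = 1 + 2 + 3 + ... + 503
= 504 * 503 / 2
= 253512 / 2
= 126756


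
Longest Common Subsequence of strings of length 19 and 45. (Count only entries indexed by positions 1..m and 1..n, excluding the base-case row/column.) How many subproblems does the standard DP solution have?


DP table indexed by positions in both strings.
First string: 19 positions
Second string: 45 positions
Total = 19 * 45 = 855


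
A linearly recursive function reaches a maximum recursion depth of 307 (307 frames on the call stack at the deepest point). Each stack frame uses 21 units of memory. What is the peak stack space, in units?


Maximum recursion depth = 307 frames
Memory per frame = 21 units
Total stack space = depth * frame_size
= 307 * 21 = 6447


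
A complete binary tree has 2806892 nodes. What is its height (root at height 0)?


In a complete binary tree, level k holds nodes 2^k .. 2^(k+1)-1 (1-indexed).
Height = floor(log2(n)) = floor(log2(2806892)) = 21
Check: 2^21 = 2097152 <= 2806892 < 4194304 = 2^22


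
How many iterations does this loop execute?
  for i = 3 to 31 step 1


The loop variable i takes values starting at 3 and increments by 1 each iteration.
Sequence: i = 3, 4, 5, 6, 7, 8, 9, 10, 11, ...
The upper bound 31 is inclusive, so the count is floor((last - first) / step) + 1:
floor((31 - 3) / 1) + 1 = floor(28/1) + 1 = 28 + 1 = 29


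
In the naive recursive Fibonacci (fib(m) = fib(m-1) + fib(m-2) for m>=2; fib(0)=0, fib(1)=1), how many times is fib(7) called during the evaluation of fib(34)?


Let N(m) = number of times fib(m) is called while evaluating fib(34).
N(34) = 1 (the initial call).
N(33) = 1 (only fib(34) calls it).
For 1 <= m <= 32: fib(m) is called by fib(m+1) and fib(m+2), so
  N(m) = N(m+1) + N(m+2).
fib(0) is called only by fib(2), so N(0) = N(2).
Walk down from m=34:
  N(34)=1, N(33)=1, N(32)=2, N(31)=3, N(30)=5, N(29)=8, N(28)=13, N(27)=21, N(26)=34, N(25)=55, N(24)=89, N(23)=144, N(22)=233, N(21)=377, N(20)=610, N(19)=987, N(18)=1597, N(17)=2584, N(16)=4181, N(15)=6765, N(14)=10946, N(13)=17711, N(12)=28657, N(11)=46368, N(10)=75025, N(9)=121393, N(8)=196418, N(7)=317811
N(7) = 317811


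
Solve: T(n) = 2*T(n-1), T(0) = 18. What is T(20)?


Unrolling:
T(20) = 2*T(19) = 2^2*T(18) = ... = 2^20*T(0)
= 2^20 * 18
= 1048576 * 18 = 18874368


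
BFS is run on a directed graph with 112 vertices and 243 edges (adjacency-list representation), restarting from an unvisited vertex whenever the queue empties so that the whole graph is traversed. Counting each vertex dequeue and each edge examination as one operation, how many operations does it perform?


A full BFS traversal dequeues each vertex exactly once and examines each directed edge exactly once.
V = 112 (vertex processing cost)
E = 243 (edge examination cost)
Total operations proportional to V + E = 112 + 243 = 355


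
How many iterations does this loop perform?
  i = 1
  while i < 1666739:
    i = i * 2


The loop variable doubles each iteration:
i = 1 -> 2 -> 4 -> 8 -> 16 -> 32 -> 64 -> 128 -> 256 -> 512 -> 1024 -> 2048 -> 4096 -> 8192 -> 16384 -> 32768 -> 65536 -> 131072 -> 262144 -> 524288 -> 1048576 -> 2097152 (stop, 2097152 >= 1666739)
Number of doublings = ceil(log2(1666739)) = 21


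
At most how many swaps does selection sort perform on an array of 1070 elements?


Each of the 1069 passes places one element in its final position.
Pass 1: swap minimum into position 0
Pass 2: swap minimum of remaining into position 1
...
Pass 1069: last two elements, one swap
Maximum swaps = 1070 - 1 = 1069


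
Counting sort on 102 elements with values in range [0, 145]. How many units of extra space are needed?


Output array size: 102 (to store sorted result)
Count array size: 146 (one slot per possible value, range 0 to 145)
Total extra space = 102 + 146 = 248


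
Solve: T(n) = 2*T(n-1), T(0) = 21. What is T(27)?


Unrolling:
T(27) = 2*T(26) = 2^2*T(25) = ... = 2^27*T(0)
= 2^27 * 21
= 134217728 * 21 = 2818572288


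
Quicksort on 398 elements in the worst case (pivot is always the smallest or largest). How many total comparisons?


In the worst case, each partition step picks the worst pivot:
  Partition 1: 397 comparisons (n-1 elements to compare)
  Partition 2: 396 comparisons
  Partition 3: 395 comparisons
  Partition 4: 394 comparisons
  Partition 5: 393 comparisons
  ...
  Last partition: 0 comparisons
Total = (n-1) + (n-2) + ... + 1 + 0 = n*(n-1)/2
= 398*397/2 = 79003


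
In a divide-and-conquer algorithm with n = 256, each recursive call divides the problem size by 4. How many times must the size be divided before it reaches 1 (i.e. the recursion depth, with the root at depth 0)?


Number of divisions = log_4(256)
Sizes: 256 -> 64 -> 16 -> 4 -> 1 (4 divisions)
Recursion depth = 4


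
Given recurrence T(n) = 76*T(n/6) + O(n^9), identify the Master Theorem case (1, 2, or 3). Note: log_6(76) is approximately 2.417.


Master Theorem parameters: a=76, b=6, c=9
log_b(a) = 2.417
Compare b^c with a: 6^9 = 10077696 > 76, so c > log_b(a).
Comparing c=9 vs log_b(a)=2.417:
9 > 2.417 => Case 3
Result: T(n) = O(n^9)
Master Theorem case = 3


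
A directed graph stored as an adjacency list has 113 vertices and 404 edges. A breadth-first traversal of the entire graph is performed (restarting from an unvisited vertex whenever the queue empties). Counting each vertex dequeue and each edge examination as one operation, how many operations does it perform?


A full BFS traversal dequeues each vertex once and examines each edge once.
Vertex visits: 113
Edge visits: 404
V + E = 113 + 404 = 517


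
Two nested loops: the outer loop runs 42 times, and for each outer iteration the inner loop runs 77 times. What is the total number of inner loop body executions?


Outer loop: 42 iterations
Inner loop: 77 iterations per outer iteration
Total = 42 * 77 = 3234


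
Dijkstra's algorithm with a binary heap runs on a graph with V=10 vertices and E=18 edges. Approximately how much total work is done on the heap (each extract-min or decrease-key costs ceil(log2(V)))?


Dijkstra with a binary heap: each vertex is extracted once, each edge may relax once.
Each heap operation costs O(log V).
V + E = 10 + 18 = 28
ceil(log2(10)) = 4 (since 2^3 = 8 < 10 <= 16 = 2^4)
Total heap work = (V+E) * ceil(log2(V)) = 28 * 4 = 112


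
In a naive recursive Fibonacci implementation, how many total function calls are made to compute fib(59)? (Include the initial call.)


Let C(m) = total calls to evaluate fib(m). Then C(0)=C(1)=1, and
C(m) = 1 + C(m-1) + C(m-2) for m >= 2.
Build the table (each entry = 1 + previous two):
  C(0) = 1
  C(1) = 1
  C(2) = 1 + 1 + 1 = 3
  C(3) = 1 + 3 + 1 = 5
  C(4) = 1 + 5 + 3 = 9
  C(5) = 1 + 9 + 5 = 15
  C(6) = 1 + 15 + 9 = 25
  C(7) = 1 + 25 + 15 = 41
  C(8) = 1 + 41 + 25 = 67
  C(9) = 1 + 67 + 41 = 109
  C(10) = 1 + 109 + 67 = 177
  C(11) = 1 + 177 + 109 = 287
  C(12) = 1 + 287 + 177 = 465
  C(13) = 1 + 465 + 287 = 753
  C(14) = 1 + 753 + 465 = 1219
  C(15) = 1 + 1219 + 753 = 1973
  C(16) = 1 + 1973 + 1219 = 3193
  C(17) = 1 + 3193 + 1973 = 5167
  C(18) = 1 + 5167 + 3193 = 8361
  C(19) = 1 + 8361 + 5167 = 13529
  C(20) = 1 + 13529 + 8361 = 21891
  C(21) = 1 + 21891 + 13529 = 35421
  C(22) = 1 + 35421 + 21891 = 57313
  C(23) = 1 + 57313 + 35421 = 92735
  C(24) = 1 + 92735 + 57313 = 150049
  C(25) = 1 + 150049 + 92735 = 242785
  C(26) = 1 + 242785 + 150049 = 392835
  C(27) = 1 + 392835 + 242785 = 635621
  C(28) = 1 + 635621 + 392835 = 1028457
  C(29) = 1 + 1028457 + 635621 = 1664079
  C(30) = 1 + 1664079 + 1028457 = 2692537
  C(31) = 1 + 2692537 + 1664079 = 4356617
  C(32) = 1 + 4356617 + 2692537 = 7049155
  C(33) = 1 + 7049155 + 4356617 = 11405773
  C(34) = 1 + 11405773 + 7049155 = 18454929
  C(35) = 1 + 18454929 + 11405773 = 29860703
  C(36) = 1 + 29860703 + 18454929 = 48315633
  C(37) = 1 + 48315633 + 29860703 = 78176337
  C(38) = 1 + 78176337 + 48315633 = 126491971
  C(39) = 1 + 126491971 + 78176337 = 204668309
  C(40) = 1 + 204668309 + 126491971 = 331160281
  C(41) = 1 + 331160281 + 204668309 = 535828591
  C(42) = 1 + 535828591 + 331160281 = 866988873
  C(43) = 1 + 866988873 + 535828591 = 1402817465
  C(44) = 1 + 1402817465 + 866988873 = 2269806339
  C(45) = 1 + 2269806339 + 1402817465 = 3672623805
  C(46) = 1 + 3672623805 + 2269806339 = 5942430145
  C(47) = 1 + 5942430145 + 3672623805 = 9615053951
  C(48) = 1 + 9615053951 + 5942430145 = 15557484097
  C(49) = 1 + 15557484097 + 9615053951 = 25172538049
  C(50) = 1 + 25172538049 + 15557484097 = 40730022147
  C(51) = 1 + 40730022147 + 25172538049 = 65902560197
  C(52) = 1 + 65902560197 + 40730022147 = 106632582345
  C(53) = 1 + 106632582345 + 65902560197 = 172535142543
  C(54) = 1 + 172535142543 + 106632582345 = 279167724889
  C(55) = 1 + 279167724889 + 172535142543 = 451702867433
  C(56) = 1 + 451702867433 + 279167724889 = 730870592323
  C(57) = 1 + 730870592323 + 451702867433 = 1182573459757
  C(58) = 1 + 1182573459757 + 730870592323 = 1913444052081
  C(59) = 1 + 1913444052081 + 1182573459757 = 3096017511839
Total calls for fib(59) = 3096017511839


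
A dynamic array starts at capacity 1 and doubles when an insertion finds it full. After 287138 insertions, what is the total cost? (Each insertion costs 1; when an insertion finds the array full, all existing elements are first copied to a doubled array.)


Insertion cost: 287138 (one per element)
Resizes occur just before inserting elements 2, 3, 5, 9, ...
Elements copied at each resize: 1 + 2 + 4 + 8 + 16 + 32 + 64 + 128 + 256 + 512 + 1024 + 2048 + 4096 + 8192 + 16384 + 32768 + 65536 + 131072 + 262144
Sum of copies = 524287 (geometric series: 2^k - 1)
Total = 287138 + 524287 = 811425


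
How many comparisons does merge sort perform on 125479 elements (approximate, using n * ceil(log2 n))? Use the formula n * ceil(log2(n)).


Recursion depth: ceil(log2(125479)) = 17
Each recursion level merges n = 125479 elements
Total = 125479 * 17 = 2133143


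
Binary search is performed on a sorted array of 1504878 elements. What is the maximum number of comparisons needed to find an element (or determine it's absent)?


Binary search halves the search space each comparison:
  Step 1: search space = 1504878 -> 752439
  Step 2: search space = 752439 -> 376219
  Step 3: search space = 376219 -> 188109
  Step 4: search space = 188109 -> 94054
  Step 5: search space = 94054 -> 47027
  Step 6: search space = 47027 -> 23513
  Step 7: search space = 23513 -> 11756
  Step 8: search space = 11756 -> 5878
  Step 9: search space = 5878 -> 2939
  Step 10: search space = 2939 -> 1469
  Step 11: search space = 1469 -> 734
  Step 12: search space = 734 -> 367
  Step 13: search space = 367 -> 183
  Step 14: search space = 183 -> 91
  Step 15: search space = 91 -> 45
  Step 16: search space = 45 -> 22
  Step 17: search space = 22 -> 11
  Step 18: search space = 11 -> 5
  Step 19: search space = 5 -> 2
  Step 20: search space = 2 -> 1
  Step 21: search space = 1 (final check)
Maximum comparisons = floor(log2(1504878)) + 1 = 20 + 1 = 21


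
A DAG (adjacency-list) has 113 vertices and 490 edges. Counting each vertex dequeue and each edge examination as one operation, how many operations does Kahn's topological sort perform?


V = 113 (vertex processing)
E = 490 (edge processing)
V + E = 113 + 490 = 603


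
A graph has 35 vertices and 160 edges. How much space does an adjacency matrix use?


Adjacency matrix: V x V grid of entries
Space = V^2 = 35^2 = 35 * 35 = 1225


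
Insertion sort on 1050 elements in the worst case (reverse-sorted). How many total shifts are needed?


In the worst case (reverse-sorted), each element shifts past all previous:
  Element 1: 1 shifts
  Element 2: 2 shifts
  Element 3: 3 shifts
  Element 4: 4 shifts
  Element 5: 5 shifts
  ...
  Element 1049: 1049 shifts
Total = 1 + 2 + ... + 1049
= 1050*(1050-1)/2 = 550725


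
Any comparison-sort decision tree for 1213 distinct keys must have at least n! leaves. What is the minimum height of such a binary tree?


A binary decision tree of height h has at most 2^h leaves and needs at least n! of them, so h >= ceil(log2(n!)).
1213! is far too large to multiply out, so use Stirling's series:
  ln(n!) ~ n ln n - n + (1/2) ln(2 pi n) + 1/(12n)  (error below 1/(360 n^3), negligible here)
  ln(1213) = 7.1008519
  n ln n = 1213 * 7.1008519 = 8613.3334
  (1/2) ln(2 pi * 1213) = (1/2) ln(7621.5038) = 4.4694
  1/(12*1213) = 0.0001
  ln(1213!) ~ 8613.3334 - 1213 + 4.4694 + 0.0001 = 7404.8029
Convert to base 2: log2(1213!) = 7404.8029 / ln 2 = 7404.8029 / 0.69314718 = 10682.8724
ceil(10682.8724) = 10683


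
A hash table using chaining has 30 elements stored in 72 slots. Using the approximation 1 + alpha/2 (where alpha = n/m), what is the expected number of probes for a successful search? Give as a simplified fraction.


Load factor alpha = n/m = 30/72
Expected probes = 1 + alpha/2 = 1 + 30/(2*72)
= 1 + 30/144
= 144/144 + 30/144
= 174/144
Simplify: 29/24


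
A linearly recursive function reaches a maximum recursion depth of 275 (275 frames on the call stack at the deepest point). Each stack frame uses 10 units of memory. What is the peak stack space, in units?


Maximum recursion depth = 275 frames
Memory per frame = 10 units
Total stack space = depth * frame_size
= 275 * 10 = 2750


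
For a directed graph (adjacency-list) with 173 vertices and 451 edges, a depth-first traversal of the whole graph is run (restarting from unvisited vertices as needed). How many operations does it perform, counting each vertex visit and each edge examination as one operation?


A full DFS traversal visits each vertex once and examines each edge once.
V = 173
E = 451
Sum = 173 + 451 = 624


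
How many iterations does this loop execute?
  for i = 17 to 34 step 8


The loop variable i takes values starting at 17 and increments by 8 each iteration.
Sequence: i = 17, 25, 33
The upper bound 34 is inclusive, so the count is floor((last - first) / step) + 1:
floor((34 - 17) / 8) + 1 = floor(17/8) + 1 = 2 + 1 = 3


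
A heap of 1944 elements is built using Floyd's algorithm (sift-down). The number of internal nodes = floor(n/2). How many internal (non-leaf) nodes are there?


Leaf nodes occupy roughly half the array.
Sift-down is called for each internal node, starting from the last one.
Internal nodes = floor(n/2) = floor(1944/2) = 972


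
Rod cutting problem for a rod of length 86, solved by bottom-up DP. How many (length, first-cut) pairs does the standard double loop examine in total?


For each subproblem length i = 1..86, the inner loop considers i possible first cuts.
Total = 1 + 2 + ... + 86
= 86*(86+1)/2
= 86*87/2 = 3741


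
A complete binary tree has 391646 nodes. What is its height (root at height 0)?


In a complete binary tree, level k holds nodes 2^k .. 2^(k+1)-1 (1-indexed).
Height = floor(log2(n)) = floor(log2(391646)) = 18
Check: 2^18 = 262144 <= 391646 < 524288 = 2^19


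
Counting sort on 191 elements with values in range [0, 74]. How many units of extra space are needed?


Output array size: 191 (to store sorted result)
Count array size: 75 (one slot per possible value, range 0 to 74)
Total extra space = 191 + 75 = 266


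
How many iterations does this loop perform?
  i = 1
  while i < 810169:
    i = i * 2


The loop variable doubles each iteration:
i = 1 -> 2 -> 4 -> 8 -> 16 -> 32 -> 64 -> 128 -> 256 -> 512 -> 1024 -> 2048 -> 4096 -> 8192 -> 16384 -> 32768 -> 65536 -> 131072 -> 262144 -> 524288 -> 1048576 (stop, 1048576 >= 810169)
Number of doublings = ceil(log2(810169)) = 20


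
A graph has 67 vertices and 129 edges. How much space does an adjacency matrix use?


Adjacency matrix: V x V grid of entries
Space = V^2 = 67^2 = 67 * 67 = 4489


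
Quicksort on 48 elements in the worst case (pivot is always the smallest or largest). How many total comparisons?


In the worst case, each partition step picks the worst pivot:
  Partition 1: 47 comparisons (n-1 elements to compare)
  Partition 2: 46 comparisons
  Partition 3: 45 comparisons
  Partition 4: 44 comparisons
  Partition 5: 43 comparisons
  ...
  Last partition: 0 comparisons
Total = (n-1) + (n-2) + ... + 1 + 0 = n*(n-1)/2
= 48*47/2 = 1128


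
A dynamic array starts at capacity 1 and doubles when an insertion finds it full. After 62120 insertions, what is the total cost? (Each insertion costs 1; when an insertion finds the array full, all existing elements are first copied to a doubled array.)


Insertion cost: 62120 (one per element)
Resizes occur just before inserting elements 2, 3, 5, 9, ...
Elements copied at each resize: 1 + 2 + 4 + 8 + 16 + 32 + 64 + 128 + 256 + 512 + 1024 + 2048 + 4096 + 8192 + 16384 + 32768
Sum of copies = 65535 (geometric series: 2^k - 1)
Total = 62120 + 65535 = 127655


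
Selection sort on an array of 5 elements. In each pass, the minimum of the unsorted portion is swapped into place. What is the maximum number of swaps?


Selection sort performs one swap per pass:
  Pass 1: find min in positions 0 to 4, swap with position 0
  Pass 2: find min in positions 1 to 4, swap with position 1
  Pass 3: find min in positions 2 to 4, swap with position 2
  Pass 4: find min in positions 3 to 4, swap with position 3
Total passes (and swaps) = n - 1 = 5 - 1 = 4


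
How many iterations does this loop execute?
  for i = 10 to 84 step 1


The loop variable i takes values starting at 10 and increments by 1 each iteration.
Sequence: i = 10, 11, 12, 13, 14, 15, 16, 17, 18, ...
The upper bound 84 is inclusive, so the count is floor((last - first) / step) + 1:
floor((84 - 10) / 1) + 1 = floor(74/1) + 1 = 74 + 1 = 75


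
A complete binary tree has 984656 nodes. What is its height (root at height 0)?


In a complete binary tree, level k holds nodes 2^k .. 2^(k+1)-1 (1-indexed).
Height = floor(log2(n)) = floor(log2(984656)) = 19
Check: 2^19 = 524288 <= 984656 < 1048576 = 2^20


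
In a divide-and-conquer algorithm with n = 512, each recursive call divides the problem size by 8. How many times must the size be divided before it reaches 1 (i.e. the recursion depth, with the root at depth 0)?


Number of divisions = log_8(512)
Sizes: 512 -> 64 -> 8 -> 1 (3 divisions)
Recursion depth = 3


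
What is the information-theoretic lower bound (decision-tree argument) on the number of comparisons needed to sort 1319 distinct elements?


A binary decision tree of height h has at most 2^h leaves and needs at least n! of them, so h >= ceil(log2(n!)).
1319! is far too large to multiply out, so use Stirling's series:
  ln(n!) ~ n ln n - n + (1/2) ln(2 pi n) + 1/(12n)  (error below 1/(360 n^3), negligible here)
  ln(1319) = 7.1846292
  n ln n = 1319 * 7.1846292 = 9476.5259
  (1/2) ln(2 pi * 1319) = (1/2) ln(8287.5214) = 4.5113
  1/(12*1319) = 0.0001
  ln(1319!) ~ 9476.5259 - 1319 + 4.5113 + 0.0001 = 8162.0373
Convert to base 2: log2(1319!) = 8162.0373 / ln 2 = 8162.0373 / 0.69314718 = 11775.3307
ceil(11775.3307) = 11776


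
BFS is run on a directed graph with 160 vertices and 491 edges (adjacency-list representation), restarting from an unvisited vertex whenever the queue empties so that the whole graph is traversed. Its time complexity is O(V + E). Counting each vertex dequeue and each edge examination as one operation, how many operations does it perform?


A full BFS traversal dequeues each vertex exactly once and examines each directed edge exactly once.
V = 160 (vertex processing cost)
E = 491 (edge examination cost)
Total operations proportional to V + E = 160 + 491 = 651


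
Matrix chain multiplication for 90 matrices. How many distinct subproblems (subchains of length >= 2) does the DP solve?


Subproblems are indexed by (i, j) where i < j.
Number of such pairs = n*(n-1)/2
= 90 * 89 / 2
= 4005


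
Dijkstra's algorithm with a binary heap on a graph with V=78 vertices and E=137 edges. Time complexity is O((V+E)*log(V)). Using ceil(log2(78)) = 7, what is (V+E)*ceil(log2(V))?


Dijkstra with a binary heap: each vertex is extracted once, each edge may relax once.
Each heap operation costs O(log V).
V + E = 78 + 137 = 215
ceil(log2(78)) = 7 (since 2^6 = 64 < 78 <= 128 = 2^7)
Total heap work = (V+E) * ceil(log2(V)) = 215 * 7 = 1505


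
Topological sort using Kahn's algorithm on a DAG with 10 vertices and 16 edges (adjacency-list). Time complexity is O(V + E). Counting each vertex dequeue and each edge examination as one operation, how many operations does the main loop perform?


Kahn's algorithm:
  1. Compute in-degrees: O(V + E)
  2. Process queue: each vertex dequeued once (O(V))
     each edge examined once (O(E))
Total = V + E = 10 + 16 = 26


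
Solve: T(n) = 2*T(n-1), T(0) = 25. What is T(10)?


Unrolling:
T(10) = 2*T(9) = 2^2*T(8) = ... = 2^10*T(0)
= 2^10 * 25
= 1024 * 25 = 25600


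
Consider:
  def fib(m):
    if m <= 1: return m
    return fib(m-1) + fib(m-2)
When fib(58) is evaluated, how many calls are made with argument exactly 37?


Let N(m) = number of times fib(m) is called while evaluating fib(58).
N(58) = 1 (the initial call).
N(57) = 1 (only fib(58) calls it).
For 1 <= m <= 56: fib(m) is called by fib(m+1) and fib(m+2), so
  N(m) = N(m+1) + N(m+2).
fib(0) is called only by fib(2), so N(0) = N(2).
Walk down from m=58:
  N(58)=1, N(57)=1, N(56)=2, N(55)=3, N(54)=5, N(53)=8, N(52)=13, N(51)=21, N(50)=34, N(49)=55, N(48)=89, N(47)=144, N(46)=233, N(45)=377, N(44)=610, N(43)=987, N(42)=1597, N(41)=2584, N(40)=4181, N(39)=6765, N(38)=10946, N(37)=17711
N(37) = 17711


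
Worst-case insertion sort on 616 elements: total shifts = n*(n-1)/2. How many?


Sum of shifts = 1 + 2 + 3 + ... + 615
= 616 * 615 / 2
= 378840 / 2
= 189420


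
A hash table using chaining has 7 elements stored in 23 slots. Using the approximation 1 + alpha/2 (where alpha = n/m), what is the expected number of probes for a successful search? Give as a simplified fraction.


Load factor alpha = n/m = 7/23
Expected probes = 1 + alpha/2 = 1 + 7/(2*23)
= 1 + 7/46
= 46/46 + 7/46
= 53/46


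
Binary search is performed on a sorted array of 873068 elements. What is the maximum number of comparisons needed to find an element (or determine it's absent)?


Binary search halves the search space each comparison:
  Step 1: search space = 873068 -> 436534
  Step 2: search space = 436534 -> 218267
  Step 3: search space = 218267 -> 109133
  Step 4: search space = 109133 -> 54566
  Step 5: search space = 54566 -> 27283
  Step 6: search space = 27283 -> 13641
  Step 7: search space = 13641 -> 6820
  Step 8: search space = 6820 -> 3410
  Step 9: search space = 3410 -> 1705
  Step 10: search space = 1705 -> 852
  Step 11: search space = 852 -> 426
  Step 12: search space = 426 -> 213
  Step 13: search space = 213 -> 106
  Step 14: search space = 106 -> 53
  Step 15: search space = 53 -> 26
  Step 16: search space = 26 -> 13
  Step 17: search space = 13 -> 6
  Step 18: search space = 6 -> 3
  Step 19: search space = 3 -> 1
  Step 20: search space = 1 (final check)
Maximum comparisons = floor(log2(873068)) + 1 = 19 + 1 = 20


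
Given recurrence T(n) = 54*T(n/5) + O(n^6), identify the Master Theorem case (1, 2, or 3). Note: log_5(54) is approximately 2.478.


Master Theorem parameters: a=54, b=5, c=6
log_b(a) = 2.478
Compare b^c with a: 5^6 = 15625 > 54, so c > log_b(a).
Comparing c=6 vs log_b(a)=2.478:
6 > 2.478 => Case 3
Result: T(n) = O(n^6)
Master Theorem case = 3


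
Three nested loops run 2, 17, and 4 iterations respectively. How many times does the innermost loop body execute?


Loop 1 (outermost): 2 iterations
Loop 2 (middle): 17 iterations per outer
Loop 3 (innermost): 4 iterations per middle
Total = 2 * 17 * 4 = 136


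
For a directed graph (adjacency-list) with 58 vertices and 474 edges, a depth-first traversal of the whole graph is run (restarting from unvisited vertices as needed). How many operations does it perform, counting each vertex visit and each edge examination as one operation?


A full DFS traversal visits each vertex once and examines each edge once.
V = 58
E = 474
Sum = 58 + 474 = 532


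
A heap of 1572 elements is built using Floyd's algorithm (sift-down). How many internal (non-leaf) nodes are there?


Leaf nodes occupy roughly half the array.
Sift-down is called for each internal node, starting from the last one.
Internal nodes = floor(n/2) = floor(1572/2) = 786


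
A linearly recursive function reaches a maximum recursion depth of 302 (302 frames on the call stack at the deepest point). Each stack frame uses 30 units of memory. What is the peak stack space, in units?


Maximum recursion depth = 302 frames
Memory per frame = 30 units
Total stack space = depth * frame_size
= 302 * 30 = 9060


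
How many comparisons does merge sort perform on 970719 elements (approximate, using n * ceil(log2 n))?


Recursion depth: ceil(log2(970719)) = 20
Each recursion level merges n = 970719 elements
Total = 970719 * 20 = 19414380


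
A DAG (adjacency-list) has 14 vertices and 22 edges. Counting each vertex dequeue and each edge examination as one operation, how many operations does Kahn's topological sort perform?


V = 14 (vertex processing)
E = 22 (edge processing)
V + E = 14 + 22 = 36


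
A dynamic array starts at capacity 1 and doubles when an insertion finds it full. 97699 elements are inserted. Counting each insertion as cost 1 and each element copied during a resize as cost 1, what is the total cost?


n = 97699
Insertion costs: 97699
Resizes copy 1, 2, 4, ... up to the largest power of 2 that is <= n-1 = 97698, i.e. 65536.
Copy costs = 1 + 2 + 4 + 8 + 16 + 32 + 64 + 128 + 256 + 512 + 1024 + 2048 + 4096 + 8192 + 16384 + 32768 + 65536 = 131071
Total = 97699 + 131071 = 228770


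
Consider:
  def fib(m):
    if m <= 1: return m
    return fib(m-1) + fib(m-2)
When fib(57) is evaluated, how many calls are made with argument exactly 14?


Let N(m) = number of times fib(m) is called while evaluating fib(57).
N(57) = 1 (the initial call).
N(56) = 1 (only fib(57) calls it).
For 1 <= m <= 55: fib(m) is called by fib(m+1) and fib(m+2), so
  N(m) = N(m+1) + N(m+2).
fib(0) is called only by fib(2), so N(0) = N(2).
Walk down from m=57:
  N(57)=1, N(56)=1, N(55)=2, N(54)=3, N(53)=5, N(52)=8, N(51)=13, N(50)=21, N(49)=34, N(48)=55, N(47)=89, N(46)=144, N(45)=233, N(44)=377, N(43)=610, N(42)=987, N(41)=1597, N(40)=2584, N(39)=4181, N(38)=6765, N(37)=10946, N(36)=17711, N(35)=28657, N(34)=46368, N(33)=75025, N(32)=121393, N(31)=196418, N(30)=317811, N(29)=514229, N(28)=832040, N(27)=1346269, N(26)=2178309, N(25)=3524578, N(24)=5702887, N(23)=9227465, N(22)=14930352, N(21)=24157817, N(20)=39088169, N(19)=63245986, N(18)=102334155, N(17)=165580141, N(16)=267914296, N(15)=433494437, N(14)=701408733
N(14) = 701408733


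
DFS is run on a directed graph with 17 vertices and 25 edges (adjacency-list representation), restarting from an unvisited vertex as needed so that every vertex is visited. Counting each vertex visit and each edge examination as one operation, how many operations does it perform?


A full DFS traversal processes each vertex exactly once (push/pop on stack).
Each directed edge is examined once.
V = 17, E = 25
V + E = 42


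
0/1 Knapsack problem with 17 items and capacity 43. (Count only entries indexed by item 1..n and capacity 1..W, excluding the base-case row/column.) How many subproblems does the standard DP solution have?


The DP table is indexed by (item, capacity).
Rows: 17 items
Columns: 43 capacity values (1 to W)
Total subproblems = 17 * 43 = 731


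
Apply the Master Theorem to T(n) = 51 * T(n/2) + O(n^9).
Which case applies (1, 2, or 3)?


The Master Theorem: T(n) = a*T(n/b) + O(n^c)
  a = 51, b = 2, c = 9
log_b(a) = log_2(51) ~ 5.672
Compare b^c with a: 2^9 = 512 > 51, so c > log_b(a).
Since c > log_b(a), Case 3 applies.
T(n) = O(n^9)
Master Theorem case = 3


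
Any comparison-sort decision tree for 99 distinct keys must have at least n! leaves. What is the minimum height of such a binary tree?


A binary decision tree of height h has at most 2^h leaves and needs at least n! of them, so h >= ceil(log2(n!)).
99! is far too large to multiply out, so use Stirling's series:
  ln(n!) ~ n ln n - n + (1/2) ln(2 pi n) + 1/(12n)  (error below 1/(360 n^3), negligible here)
  ln(99) = 4.5951199
  n ln n = 99 * 4.5951199 = 454.9169
  (1/2) ln(2 pi * 99) = (1/2) ln(622.0353) = 3.2165
  1/(12*99) = 0.0008
  ln(99!) ~ 454.9169 - 99 + 3.2165 + 0.0008 = 359.1342
Convert to base 2: log2(99!) = 359.1342 / ln 2 = 359.1342 / 0.69314718 = 518.1211
ceil(518.1211) = 519


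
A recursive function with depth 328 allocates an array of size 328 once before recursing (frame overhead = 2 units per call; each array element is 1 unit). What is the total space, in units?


Array allocation: 328 units (allocated once)
Stack frames: 328 deep * 2 per frame = 656 units
Total = 328 + 656 = 984


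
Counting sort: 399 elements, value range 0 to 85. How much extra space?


n = 399 (output array)
k = 86 (count array for 86 distinct values)
Extra space = 399 + 86 = 485


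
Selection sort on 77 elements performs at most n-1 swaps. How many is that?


Each of the 76 passes places one element in its final position.
Pass 1: swap minimum into position 0
Pass 2: swap minimum of remaining into position 1
...
Pass 76: last two elements, one swap
Maximum swaps = 77 - 1 = 76


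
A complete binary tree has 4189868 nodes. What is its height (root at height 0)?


In a complete binary tree, level k holds nodes 2^k .. 2^(k+1)-1 (1-indexed).
Height = floor(log2(n)) = floor(log2(4189868)) = 21
Check: 2^21 = 2097152 <= 4189868 < 4194304 = 2^22
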